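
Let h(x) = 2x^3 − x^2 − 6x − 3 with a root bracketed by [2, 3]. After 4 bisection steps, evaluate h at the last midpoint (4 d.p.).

midpoint 2.5: h = 7 > 0 → [2, 2.5]
midpoint 2.25: h = 1.21875 > 0 → [2, 2.25]
midpoint 2.125: h = -1.074219 < 0 → [2.125, 2.25]
midpoint 2.1875: h = 0.0249 > 0 → [2.125, 2.1875]

0.0249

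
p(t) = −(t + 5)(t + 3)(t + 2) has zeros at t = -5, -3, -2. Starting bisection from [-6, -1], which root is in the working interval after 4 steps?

m = -3.5, p(m) = -1.125 (−); new bracket [-6, -3.5]
m = -4.75, p(m) = -1.203125 (−); new bracket [-6, -4.75]
m = -5.375, p(m) = 3.005859 (+); new bracket [-5.375, -4.75]
m = -5.0625, p(m) = 0.3948 (+); new bracket [-5.0625, -4.75]

-5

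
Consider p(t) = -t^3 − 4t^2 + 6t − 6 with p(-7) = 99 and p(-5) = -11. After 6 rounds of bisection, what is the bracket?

midpoint -6: p = 30 > 0 → [-6, -5]
midpoint -5.5: p = 6.375 > 0 → [-5.5, -5]
midpoint -5.25: p = -3.046875 < 0 → [-5.5, -5.25]
midpoint -5.375: p = 1.4746 > 0 → [-5.375, -5.25]
midpoint -5.3125: p = -0.8328 < 0 → [-5.375, -5.3125]
midpoint -5.34375: p = 0.3092 > 0 → [-5.34375, -5.3125]

[-5.34375, -5.3125]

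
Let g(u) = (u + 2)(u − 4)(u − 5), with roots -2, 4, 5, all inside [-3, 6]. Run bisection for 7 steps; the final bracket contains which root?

u = 1.5 gives g = 30.625, positive; keep [-3, 1.5]
u = -0.75 gives g = 34.140625, positive; keep [-3, -0.75]
u = -1.875 gives g = 5.048828, positive; keep [-3, -1.875]
u = -2.4375 gives g = -20.947, negative; keep [-2.4375, -1.875]
u = -2.15625 gives g = -6.8837, negative; keep [-2.15625, -1.875]
u = -2.015625 gives g = -0.6594, negative; keep [-2.015625, -1.875]
u = -1.9453125 gives g = 2.2582, positive; keep [-2.015625, -1.9453125]

-2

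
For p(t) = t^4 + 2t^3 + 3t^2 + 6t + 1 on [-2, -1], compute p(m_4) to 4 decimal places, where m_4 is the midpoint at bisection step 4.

midpoint -1.5: p = -2.9375 < 0 → [-2, -1.5]
midpoint -1.75: p = -1.652344 < 0 → [-2, -1.75]
midpoint -1.875: p = -0.5271 < 0 → [-2, -1.875]
midpoint -1.9375: p = 0.1821 > 0 → [-1.9375, -1.875]

0.1821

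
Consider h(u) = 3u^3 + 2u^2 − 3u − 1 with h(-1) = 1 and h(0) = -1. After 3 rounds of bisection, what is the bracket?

[-0.375, -0.25]

h(-0.5) = 0.625 > 0, so the root lies in [-0.5, 0]
h(-0.25) = -0.171875 < 0, so the root lies in [-0.5, -0.25]
h(-0.375) = 0.248047 > 0, so the root lies in [-0.375, -0.25]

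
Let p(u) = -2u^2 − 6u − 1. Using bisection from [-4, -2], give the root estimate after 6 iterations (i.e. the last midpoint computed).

-2.84375

u = -3 gives p = -1, negative; keep [-3, -2]
u = -2.5 gives p = 1.5, positive; keep [-3, -2.5]
u = -2.75 gives p = 0.375, positive; keep [-3, -2.75]
u = -2.875 gives p = -0.2812, negative; keep [-2.875, -2.75]
u = -2.8125 gives p = 0.0547, positive; keep [-2.875, -2.8125]
u = -2.84375 gives p = -0.1113, negative; keep [-2.84375, -2.8125]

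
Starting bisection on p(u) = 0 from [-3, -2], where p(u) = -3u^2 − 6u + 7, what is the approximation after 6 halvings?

m = -2.5, p(m) = 3.25 (+); new bracket [-3, -2.5]
m = -2.75, p(m) = 0.8125 (+); new bracket [-3, -2.75]
m = -2.875, p(m) = -0.546875 (−); new bracket [-2.875, -2.75]
m = -2.8125, p(m) = 0.1445 (+); new bracket [-2.875, -2.8125]
m = -2.84375, p(m) = -0.1982 (−); new bracket [-2.84375, -2.8125]
m = -2.828125, p(m) = -0.0261 (−); new bracket [-2.828125, -2.8125]

-2.828125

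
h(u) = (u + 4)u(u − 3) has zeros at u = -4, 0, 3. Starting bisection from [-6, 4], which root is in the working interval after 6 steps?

-4

midpoint -1: h = 12 > 0 → [-6, -1]
midpoint -3.5: h = 11.375 > 0 → [-6, -3.5]
midpoint -4.75: h = -27.609375 < 0 → [-4.75, -3.5]
midpoint -4.125: h = -3.6738 < 0 → [-4.125, -3.5]
midpoint -3.8125: h = 4.8699 > 0 → [-4.125, -3.8125]
midpoint -3.96875: h = 0.8643 > 0 → [-4.125, -3.96875]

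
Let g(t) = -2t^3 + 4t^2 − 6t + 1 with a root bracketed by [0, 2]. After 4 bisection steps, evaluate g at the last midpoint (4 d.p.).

t = 1 gives g = -3, negative; keep [0, 1]
t = 0.5 gives g = -1.25, negative; keep [0, 0.5]
t = 0.25 gives g = -0.28125, negative; keep [0, 0.25]
t = 0.125 gives g = 0.3086, positive; keep [0.125, 0.25]

0.3086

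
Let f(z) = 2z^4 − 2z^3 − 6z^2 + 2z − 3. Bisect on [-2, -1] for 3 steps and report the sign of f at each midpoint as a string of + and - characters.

m = -1.5, f(m) = -2.625 (−); new bracket [-2, -1.5]
m = -1.75, f(m) = 4.601562 (+); new bracket [-1.75, -1.5]
m = -1.625, f(m) = 0.434082 (+); new bracket [-1.625, -1.5]

-++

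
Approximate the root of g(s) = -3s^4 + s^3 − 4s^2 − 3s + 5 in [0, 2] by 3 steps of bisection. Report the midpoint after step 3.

0.75

s = 1 gives g = -4, negative; keep [0, 1]
s = 0.5 gives g = 2.4375, positive; keep [0.5, 1]
s = 0.75 gives g = -0.027344, negative; keep [0.5, 0.75]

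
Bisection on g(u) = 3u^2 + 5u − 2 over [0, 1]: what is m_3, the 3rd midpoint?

0.375

g(0.5) = 1.25 > 0, so the root lies in [0, 0.5]
g(0.25) = -0.5625 < 0, so the root lies in [0.25, 0.5]
g(0.375) = 0.296875 > 0, so the root lies in [0.25, 0.375]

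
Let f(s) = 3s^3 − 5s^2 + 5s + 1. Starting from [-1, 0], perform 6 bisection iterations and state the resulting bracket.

[-0.171875, -0.15625]

f(-0.5) = -3.125 < 0, so the root lies in [-0.5, 0]
f(-0.25) = -0.609375 < 0, so the root lies in [-0.25, 0]
f(-0.125) = 0.291016 > 0, so the root lies in [-0.25, -0.125]
f(-0.1875) = -0.1331 < 0, so the root lies in [-0.1875, -0.125]
f(-0.15625) = 0.0852 > 0, so the root lies in [-0.1875, -0.15625]
f(-0.171875) = -0.0223 < 0, so the root lies in [-0.171875, -0.15625]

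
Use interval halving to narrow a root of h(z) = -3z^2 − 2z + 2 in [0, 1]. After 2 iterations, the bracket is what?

[0.5, 0.75]

m = 0.5, h(m) = 0.25 (+); new bracket [0.5, 1]
m = 0.75, h(m) = -1.1875 (−); new bracket [0.5, 0.75]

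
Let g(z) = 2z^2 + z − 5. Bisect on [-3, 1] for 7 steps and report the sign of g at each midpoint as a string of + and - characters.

z = -1 gives g = -4, negative; keep [-3, -1]
z = -2 gives g = 1, positive; keep [-2, -1]
z = -1.5 gives g = -2, negative; keep [-2, -1.5]
z = -1.75 gives g = -0.625, negative; keep [-2, -1.75]
z = -1.875 gives g = 0.1562, positive; keep [-1.875, -1.75]
z = -1.8125 gives g = -0.2422, negative; keep [-1.875, -1.8125]
z = -1.84375 gives g = -0.0449, negative; keep [-1.875, -1.84375]

-+--+--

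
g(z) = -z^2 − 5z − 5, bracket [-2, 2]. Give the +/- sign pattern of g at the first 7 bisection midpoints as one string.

z = 0 gives g = -5, negative; keep [-2, 0]
z = -1 gives g = -1, negative; keep [-2, -1]
z = -1.5 gives g = 0.25, positive; keep [-1.5, -1]
z = -1.25 gives g = -0.3125, negative; keep [-1.5, -1.25]
z = -1.375 gives g = -0.0156, negative; keep [-1.5, -1.375]
z = -1.4375 gives g = 0.1211, positive; keep [-1.4375, -1.375]
z = -1.40625 gives g = 0.0537, positive; keep [-1.40625, -1.375]

--+--++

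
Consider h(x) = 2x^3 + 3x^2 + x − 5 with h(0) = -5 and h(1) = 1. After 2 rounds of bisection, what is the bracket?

x = 0.5 gives h = -3.5, negative; keep [0.5, 1]
x = 0.75 gives h = -1.71875, negative; keep [0.75, 1]

[0.75, 1]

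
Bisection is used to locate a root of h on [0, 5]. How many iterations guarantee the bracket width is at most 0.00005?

Width after n steps is 5/2^n. Need 2^n ≥ 5/0.00005 = 100000.
2^16 = 65536 < 100000 ≤ 2^17 = 131072, so n = 17.

17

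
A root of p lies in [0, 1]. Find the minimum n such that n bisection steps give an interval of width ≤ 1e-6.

20

Width after n steps is 1/2^n. Need 2^n ≥ 1/1e-6 = 1000000.
2^19 = 524288 < 1000000 ≤ 2^20 = 1048576, so n = 20.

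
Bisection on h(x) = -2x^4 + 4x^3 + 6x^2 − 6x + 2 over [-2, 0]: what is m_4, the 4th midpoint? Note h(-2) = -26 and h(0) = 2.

-1.625

m = -1, h(m) = 8 (+); new bracket [-2, -1]
m = -1.5, h(m) = 0.875 (+); new bracket [-2, -1.5]
m = -1.75, h(m) = -9.320312 (−); new bracket [-1.75, -1.5]
m = -1.625, h(m) = -3.5161 (−); new bracket [-1.625, -1.5]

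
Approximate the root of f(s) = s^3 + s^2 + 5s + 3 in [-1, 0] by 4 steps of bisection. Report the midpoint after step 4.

-0.6875

m = -0.5, f(m) = 0.625 (+); new bracket [-1, -0.5]
m = -0.75, f(m) = -0.609375 (−); new bracket [-0.75, -0.5]
m = -0.625, f(m) = 0.021484 (+); new bracket [-0.75, -0.625]
m = -0.6875, f(m) = -0.2898 (−); new bracket [-0.6875, -0.625]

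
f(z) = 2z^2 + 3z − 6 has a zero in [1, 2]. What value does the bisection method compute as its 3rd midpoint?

1.125

midpoint 1.5: f = 3 > 0 → [1, 1.5]
midpoint 1.25: f = 0.875 > 0 → [1, 1.25]
midpoint 1.125: f = -0.09375 < 0 → [1.125, 1.25]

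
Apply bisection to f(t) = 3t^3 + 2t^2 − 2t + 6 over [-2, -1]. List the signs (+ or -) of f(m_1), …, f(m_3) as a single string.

midpoint -1.5: f = 3.375 > 0 → [-2, -1.5]
midpoint -1.75: f = -0.453125 < 0 → [-1.75, -1.5]
midpoint -1.625: f = 1.658203 > 0 → [-1.75, -1.625]

+-+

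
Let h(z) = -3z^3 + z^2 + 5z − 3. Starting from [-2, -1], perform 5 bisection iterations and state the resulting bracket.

m = -1.5, h(m) = 1.875 (+); new bracket [-1.5, -1]
m = -1.25, h(m) = -1.828125 (−); new bracket [-1.5, -1.25]
m = -1.375, h(m) = -0.185547 (−); new bracket [-1.5, -1.375]
m = -1.4375, h(m) = 0.7903 (+); new bracket [-1.4375, -1.375]
m = -1.40625, h(m) = 0.289 (+); new bracket [-1.40625, -1.375]

[-1.40625, -1.375]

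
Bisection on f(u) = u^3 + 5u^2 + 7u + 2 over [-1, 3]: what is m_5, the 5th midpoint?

midpoint 1: f = 15 > 0 → [-1, 1]
midpoint 0: f = 2 > 0 → [-1, 0]
midpoint -0.5: f = -0.375 < 0 → [-0.5, 0]
midpoint -0.25: f = 0.5469 > 0 → [-0.5, -0.25]
midpoint -0.375: f = 0.0254 > 0 → [-0.5, -0.375]

-0.375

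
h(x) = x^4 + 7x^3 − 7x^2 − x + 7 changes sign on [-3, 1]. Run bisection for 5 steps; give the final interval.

h(-1) = -5 < 0, so the root lies in [-1, 1]
h(0) = 7 > 0, so the root lies in [-1, 0]
h(-0.5) = 4.9375 > 0, so the root lies in [-1, -0.5]
h(-0.75) = 1.1758 > 0, so the root lies in [-1, -0.75]
h(-0.875) = -1.5876 < 0, so the root lies in [-0.875, -0.75]

[-0.875, -0.75]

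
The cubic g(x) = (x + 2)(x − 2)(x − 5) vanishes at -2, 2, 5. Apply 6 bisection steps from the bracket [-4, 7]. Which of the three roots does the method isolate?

-2

x = 1.5 gives g = 6.125, positive; keep [-4, 1.5]
x = -1.25 gives g = 15.234375, positive; keep [-4, -1.25]
x = -2.625 gives g = -22.041016, negative; keep [-2.625, -1.25]
x = -1.9375 gives g = 1.7073, positive; keep [-2.625, -1.9375]
x = -2.28125 gives g = -8.7674, negative; keep [-2.28125, -1.9375]
x = -2.109375 gives g = -3.1954, negative; keep [-2.109375, -1.9375]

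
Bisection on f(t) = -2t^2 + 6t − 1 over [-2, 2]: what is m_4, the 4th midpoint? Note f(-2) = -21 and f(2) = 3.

0.25

f(0) = -1 < 0, so the root lies in [0, 2]
f(1) = 3 > 0, so the root lies in [0, 1]
f(0.5) = 1.5 > 0, so the root lies in [0, 0.5]
f(0.25) = 0.375 > 0, so the root lies in [0, 0.25]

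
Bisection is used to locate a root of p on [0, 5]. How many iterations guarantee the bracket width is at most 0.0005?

14

Width after n steps is 5/2^n. Need 2^n ≥ 5/0.0005 = 10000.
2^13 = 8192 < 10000 ≤ 2^14 = 16384, so n = 14.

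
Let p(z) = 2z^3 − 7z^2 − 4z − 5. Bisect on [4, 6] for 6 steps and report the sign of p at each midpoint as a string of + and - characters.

+++-++

m = 5, p(m) = 50 (+); new bracket [4, 5]
m = 4.5, p(m) = 17.5 (+); new bracket [4, 4.5]
m = 4.25, p(m) = 5.09375 (+); new bracket [4, 4.25]
m = 4.125, p(m) = -0.2305 (−); new bracket [4.125, 4.25]
m = 4.1875, p(m) = 2.3608 (+); new bracket [4.125, 4.1875]
m = 4.15625, p(m) = 1.0477 (+); new bracket [4.125, 4.15625]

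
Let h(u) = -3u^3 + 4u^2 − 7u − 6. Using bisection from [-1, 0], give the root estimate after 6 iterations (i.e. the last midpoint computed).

h(-0.5) = -1.125 < 0, so the root lies in [-1, -0.5]
h(-0.75) = 2.765625 > 0, so the root lies in [-0.75, -0.5]
h(-0.625) = 0.669922 > 0, so the root lies in [-0.625, -0.5]
h(-0.5625) = -0.2629 < 0, so the root lies in [-0.625, -0.5625]
h(-0.59375) = 0.1944 > 0, so the root lies in [-0.59375, -0.5625]
h(-0.578125) = -0.0365 < 0, so the root lies in [-0.59375, -0.578125]

-0.578125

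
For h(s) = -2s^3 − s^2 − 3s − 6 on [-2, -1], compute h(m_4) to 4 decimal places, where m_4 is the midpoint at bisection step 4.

h(-1.5) = 3 > 0, so the root lies in [-1.5, -1]
h(-1.25) = 0.09375 > 0, so the root lies in [-1.25, -1]
h(-1.125) = -1.042969 < 0, so the root lies in [-1.25, -1.125]
h(-1.1875) = -0.4985 < 0, so the root lies in [-1.25, -1.1875]

-0.4985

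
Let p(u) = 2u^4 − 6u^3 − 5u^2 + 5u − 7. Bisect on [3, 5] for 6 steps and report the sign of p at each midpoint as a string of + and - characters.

+-++-+

p(4) = 61 > 0, so the root lies in [3, 4]
p(3.5) = -7.875 < 0, so the root lies in [3.5, 4]
p(3.75) = 20.539062 > 0, so the root lies in [3.5, 3.75]
p(3.625) = 4.9653 > 0, so the root lies in [3.5, 3.625]
p(3.5625) = -1.7798 < 0, so the root lies in [3.5625, 3.625]
p(3.59375) = 1.5095 > 0, so the root lies in [3.5625, 3.59375]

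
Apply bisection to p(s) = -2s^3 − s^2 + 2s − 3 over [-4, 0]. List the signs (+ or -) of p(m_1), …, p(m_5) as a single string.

s = -2 gives p = 5, positive; keep [-2, 0]
s = -1 gives p = -4, negative; keep [-2, -1]
s = -1.5 gives p = -1.5, negative; keep [-2, -1.5]
s = -1.75 gives p = 1.1562, positive; keep [-1.75, -1.5]
s = -1.625 gives p = -0.3086, negative; keep [-1.75, -1.625]

+--+-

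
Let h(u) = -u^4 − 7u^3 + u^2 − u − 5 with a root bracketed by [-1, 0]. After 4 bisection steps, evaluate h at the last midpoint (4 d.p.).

-0.2085

midpoint -0.5: h = -3.4375 < 0 → [-1, -0.5]
midpoint -0.75: h = -1.050781 < 0 → [-1, -0.75]
midpoint -0.875: h = 0.743896 > 0 → [-0.875, -0.75]
midpoint -0.8125: h = -0.2085 < 0 → [-0.875, -0.8125]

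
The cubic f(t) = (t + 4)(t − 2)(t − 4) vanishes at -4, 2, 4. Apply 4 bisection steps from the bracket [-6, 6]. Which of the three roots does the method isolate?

f(0) = 32 > 0, so the root lies in [-6, 0]
f(-3) = 35 > 0, so the root lies in [-6, -3]
f(-4.5) = -27.625 < 0, so the root lies in [-4.5, -3]
f(-3.75) = 11.1406 > 0, so the root lies in [-4.5, -3.75]

-4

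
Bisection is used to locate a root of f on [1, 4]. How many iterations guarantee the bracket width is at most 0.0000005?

23

Width after n steps is 3/2^n. Need 2^n ≥ 3/0.0000005 = 6000000.
2^22 = 4194304 < 6000000 ≤ 2^23 = 8388608, so n = 23.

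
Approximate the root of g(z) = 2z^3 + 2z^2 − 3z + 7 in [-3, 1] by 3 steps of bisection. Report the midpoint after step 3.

z = -1 gives g = 10, positive; keep [-3, -1]
z = -2 gives g = 5, positive; keep [-3, -2]
z = -2.5 gives g = -4.25, negative; keep [-2.5, -2]

-2.5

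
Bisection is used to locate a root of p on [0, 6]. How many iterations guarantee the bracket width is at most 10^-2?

10

Width after n steps is 6/2^n. Need 2^n ≥ 6/10^-2 = 600.
2^9 = 512 < 600 ≤ 2^10 = 1024, so n = 10.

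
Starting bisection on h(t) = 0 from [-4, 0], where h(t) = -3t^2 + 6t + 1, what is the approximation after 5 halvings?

-0.125

midpoint -2: h = -23 < 0 → [-2, 0]
midpoint -1: h = -8 < 0 → [-1, 0]
midpoint -0.5: h = -2.75 < 0 → [-0.5, 0]
midpoint -0.25: h = -0.6875 < 0 → [-0.25, 0]
midpoint -0.125: h = 0.2031 > 0 → [-0.25, -0.125]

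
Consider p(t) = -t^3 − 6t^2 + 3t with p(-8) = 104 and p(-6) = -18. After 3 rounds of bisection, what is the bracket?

midpoint -7: p = 28 > 0 → [-7, -6]
midpoint -6.5: p = 1.625 > 0 → [-6.5, -6]
midpoint -6.25: p = -8.984375 < 0 → [-6.5, -6.25]

[-6.5, -6.25]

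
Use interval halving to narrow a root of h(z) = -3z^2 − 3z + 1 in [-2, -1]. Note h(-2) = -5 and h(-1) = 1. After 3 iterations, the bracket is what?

h(-1.5) = -1.25 < 0, so the root lies in [-1.5, -1]
h(-1.25) = 0.0625 > 0, so the root lies in [-1.5, -1.25]
h(-1.375) = -0.546875 < 0, so the root lies in [-1.375, -1.25]

[-1.375, -1.25]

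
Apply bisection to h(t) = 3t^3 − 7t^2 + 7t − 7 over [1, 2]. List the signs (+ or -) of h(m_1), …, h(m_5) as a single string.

--+++

h(1.5) = -2.125 < 0, so the root lies in [1.5, 2]
h(1.75) = -0.109375 < 0, so the root lies in [1.75, 2]
h(1.875) = 1.291016 > 0, so the root lies in [1.75, 1.875]
h(1.8125) = 0.5544 > 0, so the root lies in [1.75, 1.8125]
h(1.78125) = 0.2137 > 0, so the root lies in [1.75, 1.78125]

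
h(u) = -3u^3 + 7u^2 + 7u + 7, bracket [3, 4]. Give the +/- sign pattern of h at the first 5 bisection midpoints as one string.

u = 3.5 gives h = -11.375, negative; keep [3, 3.5]
u = 3.25 gives h = 0.703125, positive; keep [3.25, 3.5]
u = 3.375 gives h = -4.970703, negative; keep [3.25, 3.375]
u = 3.3125 gives h = -2.0447, negative; keep [3.25, 3.3125]
u = 3.28125 gives h = -0.6488, negative; keep [3.25, 3.28125]

-+---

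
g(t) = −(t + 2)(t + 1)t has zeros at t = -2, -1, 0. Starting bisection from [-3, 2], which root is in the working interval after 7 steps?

0

t = -0.5 gives g = 0.375, positive; keep [-0.5, 2]
t = 0.75 gives g = -3.609375, negative; keep [-0.5, 0.75]
t = 0.125 gives g = -0.298828, negative; keep [-0.5, 0.125]
t = -0.1875 gives g = 0.2761, positive; keep [-0.1875, 0.125]
t = -0.03125 gives g = 0.0596, positive; keep [-0.03125, 0.125]
t = 0.046875 gives g = -0.1004, negative; keep [-0.03125, 0.046875]
t = 0.0078125 gives g = -0.0158, negative; keep [-0.03125, 0.0078125]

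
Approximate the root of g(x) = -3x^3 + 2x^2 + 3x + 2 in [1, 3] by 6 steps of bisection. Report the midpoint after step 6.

midpoint 2: g = -8 < 0 → [1, 2]
midpoint 1.5: g = 0.875 > 0 → [1.5, 2]
midpoint 1.75: g = -2.703125 < 0 → [1.5, 1.75]
midpoint 1.625: g = -0.7168 < 0 → [1.5, 1.625]
midpoint 1.5625: g = 0.1262 > 0 → [1.5625, 1.625]
midpoint 1.59375: g = -0.2832 < 0 → [1.5625, 1.59375]

1.59375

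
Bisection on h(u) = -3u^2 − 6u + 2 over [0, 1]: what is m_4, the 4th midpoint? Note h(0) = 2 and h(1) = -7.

0.3125

m = 0.5, h(m) = -1.75 (−); new bracket [0, 0.5]
m = 0.25, h(m) = 0.3125 (+); new bracket [0.25, 0.5]
m = 0.375, h(m) = -0.671875 (−); new bracket [0.25, 0.375]
m = 0.3125, h(m) = -0.168 (−); new bracket [0.25, 0.3125]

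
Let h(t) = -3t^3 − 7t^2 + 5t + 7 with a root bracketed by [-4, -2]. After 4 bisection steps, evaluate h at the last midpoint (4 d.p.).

midpoint -3: h = 10 > 0 → [-3, -2]
midpoint -2.5: h = -2.375 < 0 → [-3, -2.5]
midpoint -2.75: h = 2.703125 > 0 → [-2.75, -2.5]
midpoint -2.625: h = -0.0957 < 0 → [-2.75, -2.625]

-0.0957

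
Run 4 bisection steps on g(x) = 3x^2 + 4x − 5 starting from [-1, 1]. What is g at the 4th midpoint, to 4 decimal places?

0.7969

g(0) = -5 < 0, so the root lies in [0, 1]
g(0.5) = -2.25 < 0, so the root lies in [0.5, 1]
g(0.75) = -0.3125 < 0, so the root lies in [0.75, 1]
g(0.875) = 0.7969 > 0, so the root lies in [0.75, 0.875]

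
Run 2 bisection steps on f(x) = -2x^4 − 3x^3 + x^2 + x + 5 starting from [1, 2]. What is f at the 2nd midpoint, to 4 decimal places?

f(1.5) = -11.5 < 0, so the root lies in [1, 1.5]
f(1.25) = -2.929688 < 0, so the root lies in [1, 1.25]

-2.9297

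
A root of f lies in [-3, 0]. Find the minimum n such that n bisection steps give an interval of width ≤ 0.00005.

Width after n steps is 3/2^n. Need 2^n ≥ 3/0.00005 = 60000.
2^15 = 32768 < 60000 ≤ 2^16 = 65536, so n = 16.

16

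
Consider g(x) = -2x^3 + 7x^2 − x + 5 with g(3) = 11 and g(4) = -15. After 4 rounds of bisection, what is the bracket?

[3.5, 3.5625]

m = 3.5, g(m) = 1.5 (+); new bracket [3.5, 4]
m = 3.75, g(m) = -5.78125 (−); new bracket [3.5, 3.75]
m = 3.625, g(m) = -1.910156 (−); new bracket [3.5, 3.625]
m = 3.5625, g(m) = -0.1489 (−); new bracket [3.5, 3.5625]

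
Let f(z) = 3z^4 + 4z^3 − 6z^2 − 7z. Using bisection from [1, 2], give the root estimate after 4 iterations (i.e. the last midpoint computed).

1.3125

midpoint 1.5: f = 4.6875 > 0 → [1, 1.5]
midpoint 1.25: f = -2.988281 < 0 → [1.25, 1.5]
midpoint 1.375: f = 0.153076 > 0 → [1.25, 1.375]
midpoint 1.3125: f = -1.5769 < 0 → [1.3125, 1.375]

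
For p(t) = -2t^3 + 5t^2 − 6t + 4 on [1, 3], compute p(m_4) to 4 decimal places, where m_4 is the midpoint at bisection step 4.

0.0039

midpoint 2: p = -4 < 0 → [1, 2]
midpoint 1.5: p = -0.5 < 0 → [1, 1.5]
midpoint 1.25: p = 0.40625 > 0 → [1.25, 1.5]
midpoint 1.375: p = 0.0039 > 0 → [1.375, 1.5]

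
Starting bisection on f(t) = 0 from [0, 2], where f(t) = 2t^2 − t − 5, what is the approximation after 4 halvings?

m = 1, f(m) = -4 (−); new bracket [1, 2]
m = 1.5, f(m) = -2 (−); new bracket [1.5, 2]
m = 1.75, f(m) = -0.625 (−); new bracket [1.75, 2]
m = 1.875, f(m) = 0.1562 (+); new bracket [1.75, 1.875]

1.875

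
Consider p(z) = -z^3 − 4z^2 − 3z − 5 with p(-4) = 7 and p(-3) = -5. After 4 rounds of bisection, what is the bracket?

[-3.5625, -3.5]

midpoint -3.5: p = -0.625 < 0 → [-4, -3.5]
midpoint -3.75: p = 2.734375 > 0 → [-3.75, -3.5]
midpoint -3.625: p = 0.947266 > 0 → [-3.625, -3.5]
midpoint -3.5625: p = 0.135 > 0 → [-3.5625, -3.5]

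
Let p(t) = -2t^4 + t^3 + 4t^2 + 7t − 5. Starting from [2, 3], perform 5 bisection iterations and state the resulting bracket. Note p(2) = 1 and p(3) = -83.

p(2.5) = -25 < 0, so the root lies in [2, 2.5]
p(2.25) = -8.867188 < 0, so the root lies in [2, 2.25]
p(2.125) = -3.248535 < 0, so the root lies in [2, 2.125]
p(2.0625) = -0.9646 < 0, so the root lies in [2, 2.0625]
p(2.03125) = 0.0562 > 0, so the root lies in [2.03125, 2.0625]

[2.03125, 2.0625]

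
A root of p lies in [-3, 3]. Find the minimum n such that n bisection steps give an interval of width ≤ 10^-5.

Width after n steps is 6/2^n. Need 2^n ≥ 6/10^-5 = 600000.
2^19 = 524288 < 600000 ≤ 2^20 = 1048576, so n = 20.

20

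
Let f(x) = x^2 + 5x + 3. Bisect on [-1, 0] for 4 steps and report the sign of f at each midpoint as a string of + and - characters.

+-++

x = -0.5 gives f = 0.75, positive; keep [-1, -0.5]
x = -0.75 gives f = -0.1875, negative; keep [-0.75, -0.5]
x = -0.625 gives f = 0.265625, positive; keep [-0.75, -0.625]
x = -0.6875 gives f = 0.0352, positive; keep [-0.75, -0.6875]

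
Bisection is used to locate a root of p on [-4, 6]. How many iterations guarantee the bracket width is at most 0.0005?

Width after n steps is 10/2^n. Need 2^n ≥ 10/0.0005 = 20000.
2^14 = 16384 < 20000 ≤ 2^15 = 32768, so n = 15.

15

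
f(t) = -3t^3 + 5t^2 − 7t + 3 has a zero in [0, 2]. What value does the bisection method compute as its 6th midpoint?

0.59375

midpoint 1: f = -2 < 0 → [0, 1]
midpoint 0.5: f = 0.375 > 0 → [0.5, 1]
midpoint 0.75: f = -0.703125 < 0 → [0.5, 0.75]
midpoint 0.625: f = -0.1543 < 0 → [0.5, 0.625]
midpoint 0.5625: f = 0.1106 > 0 → [0.5625, 0.625]
midpoint 0.59375: f = -0.0215 < 0 → [0.5625, 0.59375]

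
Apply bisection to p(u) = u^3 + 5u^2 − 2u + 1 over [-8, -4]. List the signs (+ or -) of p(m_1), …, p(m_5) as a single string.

m = -6, p(m) = -23 (−); new bracket [-6, -4]
m = -5, p(m) = 11 (+); new bracket [-6, -5]
m = -5.5, p(m) = -3.125 (−); new bracket [-5.5, -5]
m = -5.25, p(m) = 4.6094 (+); new bracket [-5.5, -5.25]
m = -5.375, p(m) = 0.916 (+); new bracket [-5.5, -5.375]

-+-++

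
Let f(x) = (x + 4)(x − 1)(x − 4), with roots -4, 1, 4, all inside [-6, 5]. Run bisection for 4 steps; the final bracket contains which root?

midpoint -0.5: f = 23.625 > 0 → [-6, -0.5]
midpoint -3.25: f = 23.109375 > 0 → [-6, -3.25]
midpoint -4.625: f = -30.322266 < 0 → [-4.625, -3.25]
midpoint -3.9375: f = 2.4495 > 0 → [-4.625, -3.9375]

-4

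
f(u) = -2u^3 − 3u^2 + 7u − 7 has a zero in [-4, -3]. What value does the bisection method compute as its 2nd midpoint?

-3.25

u = -3.5 gives f = 17.5, positive; keep [-3.5, -3]
u = -3.25 gives f = 7.21875, positive; keep [-3.25, -3]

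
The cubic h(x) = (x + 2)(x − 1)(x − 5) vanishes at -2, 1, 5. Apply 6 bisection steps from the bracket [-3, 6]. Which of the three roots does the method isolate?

5

x = 1.5 gives h = -6.125, negative; keep [1.5, 6]
x = 3.75 gives h = -19.765625, negative; keep [3.75, 6]
x = 4.875 gives h = -3.330078, negative; keep [4.875, 6]
x = 5.4375 gives h = 14.4392, positive; keep [4.875, 5.4375]
x = 5.15625 gives h = 4.6474, positive; keep [4.875, 5.15625]
x = 5.015625 gives h = 0.4402, positive; keep [4.875, 5.015625]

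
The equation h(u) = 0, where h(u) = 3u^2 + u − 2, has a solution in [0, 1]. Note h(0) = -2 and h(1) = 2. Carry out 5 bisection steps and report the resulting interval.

u = 0.5 gives h = -0.75, negative; keep [0.5, 1]
u = 0.75 gives h = 0.4375, positive; keep [0.5, 0.75]
u = 0.625 gives h = -0.203125, negative; keep [0.625, 0.75]
u = 0.6875 gives h = 0.1055, positive; keep [0.625, 0.6875]
u = 0.65625 gives h = -0.0518, negative; keep [0.65625, 0.6875]

[0.65625, 0.6875]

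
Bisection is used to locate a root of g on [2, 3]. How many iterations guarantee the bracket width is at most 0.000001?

Width after n steps is 1/2^n. Need 2^n ≥ 1/0.000001 = 1000000.
2^19 = 524288 < 1000000 ≤ 2^20 = 1048576, so n = 20.

20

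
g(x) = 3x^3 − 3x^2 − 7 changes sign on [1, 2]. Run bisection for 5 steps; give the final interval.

g(1.5) = -3.625 < 0, so the root lies in [1.5, 2]
g(1.75) = -0.109375 < 0, so the root lies in [1.75, 2]
g(1.875) = 2.228516 > 0, so the root lies in [1.75, 1.875]
g(1.8125) = 1.0076 > 0, so the root lies in [1.75, 1.8125]
g(1.78125) = 0.4364 > 0, so the root lies in [1.75, 1.78125]

[1.75, 1.78125]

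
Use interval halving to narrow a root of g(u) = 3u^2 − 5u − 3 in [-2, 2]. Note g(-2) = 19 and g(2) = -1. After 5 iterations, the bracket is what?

[-0.5, -0.375]

midpoint 0: g = -3 < 0 → [-2, 0]
midpoint -1: g = 5 > 0 → [-1, 0]
midpoint -0.5: g = 0.25 > 0 → [-0.5, 0]
midpoint -0.25: g = -1.5625 < 0 → [-0.5, -0.25]
midpoint -0.375: g = -0.7031 < 0 → [-0.5, -0.375]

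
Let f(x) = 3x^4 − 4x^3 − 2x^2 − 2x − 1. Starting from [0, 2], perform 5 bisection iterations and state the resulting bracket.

[1.875, 1.9375]

m = 1, f(m) = -6 (−); new bracket [1, 2]
m = 1.5, f(m) = -6.8125 (−); new bracket [1.5, 2]
m = 1.75, f(m) = -3.925781 (−); new bracket [1.75, 2]
m = 1.875, f(m) = -1.0696 (−); new bracket [1.875, 2]
m = 1.9375, f(m) = 0.7999 (+); new bracket [1.875, 1.9375]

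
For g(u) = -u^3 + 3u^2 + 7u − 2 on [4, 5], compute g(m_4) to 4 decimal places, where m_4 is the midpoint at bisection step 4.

0.7561

u = 4.5 gives g = -0.875, negative; keep [4, 4.5]
u = 4.25 gives g = 5.171875, positive; keep [4.25, 4.5]
u = 4.375 gives g = 2.306641, positive; keep [4.375, 4.5]
u = 4.4375 gives g = 0.7561, positive; keep [4.4375, 4.5]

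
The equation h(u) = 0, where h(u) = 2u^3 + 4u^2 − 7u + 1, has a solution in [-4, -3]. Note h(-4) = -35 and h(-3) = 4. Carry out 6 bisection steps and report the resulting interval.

[-3.171875, -3.15625]

midpoint -3.5: h = -11.25 < 0 → [-3.5, -3]
midpoint -3.25: h = -2.65625 < 0 → [-3.25, -3]
midpoint -3.125: h = 0.902344 > 0 → [-3.25, -3.125]
midpoint -3.1875: h = -0.8179 < 0 → [-3.1875, -3.125]
midpoint -3.15625: h = 0.0568 > 0 → [-3.1875, -3.15625]
midpoint -3.171875: h = -0.3769 < 0 → [-3.171875, -3.15625]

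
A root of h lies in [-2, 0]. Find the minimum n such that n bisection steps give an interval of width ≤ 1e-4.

15

Width after n steps is 2/2^n. Need 2^n ≥ 2/1e-4 = 20000.
2^14 = 16384 < 20000 ≤ 2^15 = 32768, so n = 15.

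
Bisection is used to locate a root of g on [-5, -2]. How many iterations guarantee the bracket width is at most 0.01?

9

Width after n steps is 3/2^n. Need 2^n ≥ 3/0.01 = 300.
2^8 = 256 < 300 ≤ 2^9 = 512, so n = 9.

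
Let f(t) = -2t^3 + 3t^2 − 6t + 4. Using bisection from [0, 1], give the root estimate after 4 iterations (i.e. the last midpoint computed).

f(0.5) = 1.5 > 0, so the root lies in [0.5, 1]
f(0.75) = 0.34375 > 0, so the root lies in [0.75, 1]
f(0.875) = -0.292969 < 0, so the root lies in [0.75, 0.875]
f(0.8125) = 0.0327 > 0, so the root lies in [0.8125, 0.875]

0.8125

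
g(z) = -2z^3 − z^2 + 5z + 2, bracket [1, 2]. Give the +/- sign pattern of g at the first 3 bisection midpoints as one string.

+--

g(1.5) = 0.5 > 0, so the root lies in [1.5, 2]
g(1.75) = -3.03125 < 0, so the root lies in [1.5, 1.75]
g(1.625) = -1.097656 < 0, so the root lies in [1.5, 1.625]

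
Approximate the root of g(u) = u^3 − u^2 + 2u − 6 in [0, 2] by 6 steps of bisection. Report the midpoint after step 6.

1.78125

midpoint 1: g = -4 < 0 → [1, 2]
midpoint 1.5: g = -1.875 < 0 → [1.5, 2]
midpoint 1.75: g = -0.203125 < 0 → [1.75, 2]
midpoint 1.875: g = 0.8262 > 0 → [1.75, 1.875]
midpoint 1.8125: g = 0.2942 > 0 → [1.75, 1.8125]
midpoint 1.78125: g = 0.0413 > 0 → [1.75, 1.78125]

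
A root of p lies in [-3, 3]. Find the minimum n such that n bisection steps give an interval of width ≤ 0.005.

11

Width after n steps is 6/2^n. Need 2^n ≥ 6/0.005 = 1200.
2^10 = 1024 < 1200 ≤ 2^11 = 2048, so n = 11.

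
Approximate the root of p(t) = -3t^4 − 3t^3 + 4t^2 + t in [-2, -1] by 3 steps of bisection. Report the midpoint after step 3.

m = -1.5, p(m) = 2.4375 (+); new bracket [-2, -1.5]
m = -1.75, p(m) = -1.558594 (−); new bracket [-1.75, -1.5]
m = -1.625, p(m) = 0.891846 (+); new bracket [-1.75, -1.625]

-1.625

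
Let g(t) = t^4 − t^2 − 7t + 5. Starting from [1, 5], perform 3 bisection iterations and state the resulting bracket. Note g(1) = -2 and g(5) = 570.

g(3) = 56 > 0, so the root lies in [1, 3]
g(2) = 3 > 0, so the root lies in [1, 2]
g(1.5) = -2.6875 < 0, so the root lies in [1.5, 2]

[1.5, 2]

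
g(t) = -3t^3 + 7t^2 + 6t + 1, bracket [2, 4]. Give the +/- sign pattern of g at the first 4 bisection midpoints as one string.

+---

t = 3 gives g = 1, positive; keep [3, 4]
t = 3.5 gives g = -20.875, negative; keep [3, 3.5]
t = 3.25 gives g = -8.546875, negative; keep [3, 3.25]
t = 3.125 gives g = -3.4434, negative; keep [3, 3.125]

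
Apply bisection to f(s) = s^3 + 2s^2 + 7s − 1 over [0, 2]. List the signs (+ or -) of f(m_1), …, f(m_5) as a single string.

+++-+

midpoint 1: f = 9 > 0 → [0, 1]
midpoint 0.5: f = 3.125 > 0 → [0, 0.5]
midpoint 0.25: f = 0.890625 > 0 → [0, 0.25]
midpoint 0.125: f = -0.0918 < 0 → [0.125, 0.25]
midpoint 0.1875: f = 0.3894 > 0 → [0.125, 0.1875]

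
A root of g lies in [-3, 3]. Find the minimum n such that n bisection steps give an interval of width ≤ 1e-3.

13

Width after n steps is 6/2^n. Need 2^n ≥ 6/1e-3 = 6000.
2^12 = 4096 < 6000 ≤ 2^13 = 8192, so n = 13.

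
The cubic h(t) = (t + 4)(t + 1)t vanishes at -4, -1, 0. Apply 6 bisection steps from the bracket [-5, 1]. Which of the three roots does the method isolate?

-4

h(-2) = 4 > 0, so the root lies in [-5, -2]
h(-3.5) = 4.375 > 0, so the root lies in [-5, -3.5]
h(-4.25) = -3.453125 < 0, so the root lies in [-4.25, -3.5]
h(-3.875) = 1.3926 > 0, so the root lies in [-4.25, -3.875]
h(-4.0625) = -0.7776 < 0, so the root lies in [-4.0625, -3.875]
h(-3.96875) = 0.3682 > 0, so the root lies in [-4.0625, -3.96875]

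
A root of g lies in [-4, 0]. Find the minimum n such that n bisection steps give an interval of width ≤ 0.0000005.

Width after n steps is 4/2^n. Need 2^n ≥ 4/0.0000005 = 8000000.
2^22 = 4194304 < 8000000 ≤ 2^23 = 8388608, so n = 23.

23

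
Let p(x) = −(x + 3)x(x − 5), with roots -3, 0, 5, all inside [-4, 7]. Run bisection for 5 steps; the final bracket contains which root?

midpoint 1.5: p = 23.625 > 0 → [1.5, 7]
midpoint 4.25: p = 23.109375 > 0 → [4.25, 7]
midpoint 5.625: p = -30.322266 < 0 → [4.25, 5.625]
midpoint 4.9375: p = 2.4495 > 0 → [4.9375, 5.625]
midpoint 5.28125: p = -12.3006 < 0 → [4.9375, 5.28125]

5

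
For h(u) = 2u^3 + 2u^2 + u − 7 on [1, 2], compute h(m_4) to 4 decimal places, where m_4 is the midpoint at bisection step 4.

m = 1.5, h(m) = 5.75 (+); new bracket [1, 1.5]
m = 1.25, h(m) = 1.28125 (+); new bracket [1, 1.25]
m = 1.125, h(m) = -0.496094 (−); new bracket [1.125, 1.25]
m = 1.1875, h(m) = 0.3569 (+); new bracket [1.125, 1.1875]

0.3569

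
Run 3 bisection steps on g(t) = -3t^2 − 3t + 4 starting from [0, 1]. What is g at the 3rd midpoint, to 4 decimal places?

-0.9219

t = 0.5 gives g = 1.75, positive; keep [0.5, 1]
t = 0.75 gives g = 0.0625, positive; keep [0.75, 1]
t = 0.875 gives g = -0.921875, negative; keep [0.75, 0.875]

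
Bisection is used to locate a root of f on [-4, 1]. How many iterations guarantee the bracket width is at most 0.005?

10

Width after n steps is 5/2^n. Need 2^n ≥ 5/0.005 = 1000.
2^9 = 512 < 1000 ≤ 2^10 = 1024, so n = 10.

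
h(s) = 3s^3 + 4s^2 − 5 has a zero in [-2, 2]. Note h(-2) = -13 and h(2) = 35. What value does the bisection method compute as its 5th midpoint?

s = 0 gives h = -5, negative; keep [0, 2]
s = 1 gives h = 2, positive; keep [0, 1]
s = 0.5 gives h = -3.625, negative; keep [0.5, 1]
s = 0.75 gives h = -1.4844, negative; keep [0.75, 1]
s = 0.875 gives h = 0.0723, positive; keep [0.75, 0.875]

0.875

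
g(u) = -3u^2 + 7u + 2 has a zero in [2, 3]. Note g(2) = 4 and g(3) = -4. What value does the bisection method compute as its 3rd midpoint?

midpoint 2.5: g = 0.75 > 0 → [2.5, 3]
midpoint 2.75: g = -1.4375 < 0 → [2.5, 2.75]
midpoint 2.625: g = -0.296875 < 0 → [2.5, 2.625]

2.625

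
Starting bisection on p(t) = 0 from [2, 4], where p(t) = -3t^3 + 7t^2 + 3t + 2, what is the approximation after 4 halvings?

midpoint 3: p = -7 < 0 → [2, 3]
midpoint 2.5: p = 6.375 > 0 → [2.5, 3]
midpoint 2.75: p = 0.796875 > 0 → [2.75, 3]
midpoint 2.875: p = -2.8066 < 0 → [2.75, 2.875]

2.875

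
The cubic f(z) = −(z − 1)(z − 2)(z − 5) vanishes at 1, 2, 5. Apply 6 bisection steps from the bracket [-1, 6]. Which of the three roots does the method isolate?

z = 2.5 gives f = 1.875, positive; keep [2.5, 6]
z = 4.25 gives f = 5.484375, positive; keep [4.25, 6]
z = 5.125 gives f = -1.611328, negative; keep [4.25, 5.125]
z = 4.6875 gives f = 3.0969, positive; keep [4.6875, 5.125]
z = 4.90625 gives f = 1.0643, positive; keep [4.90625, 5.125]
z = 5.015625 gives f = -0.1892, negative; keep [4.90625, 5.015625]

5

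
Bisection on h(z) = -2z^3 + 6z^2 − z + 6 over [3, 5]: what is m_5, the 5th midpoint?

3.1875

midpoint 4: h = -30 < 0 → [3, 4]
midpoint 3.5: h = -9.75 < 0 → [3, 3.5]
midpoint 3.25: h = -2.53125 < 0 → [3, 3.25]
midpoint 3.125: h = 0.4336 > 0 → [3.125, 3.25]
midpoint 3.1875: h = -0.9976 < 0 → [3.125, 3.1875]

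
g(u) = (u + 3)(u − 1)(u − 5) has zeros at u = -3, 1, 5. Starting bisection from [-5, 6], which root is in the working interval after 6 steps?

-3

u = 0.5 gives g = 7.875, positive; keep [-5, 0.5]
u = -2.25 gives g = 17.671875, positive; keep [-5, -2.25]
u = -3.625 gives g = -24.931641, negative; keep [-3.625, -2.25]
u = -2.9375 gives g = 1.9534, positive; keep [-3.625, -2.9375]
u = -3.28125 gives g = -9.9715, negative; keep [-3.28125, -2.9375]
u = -3.109375 gives g = -3.6449, negative; keep [-3.109375, -2.9375]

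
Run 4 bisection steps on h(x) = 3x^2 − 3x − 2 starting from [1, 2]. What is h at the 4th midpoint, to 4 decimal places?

-0.1133

h(1.5) = 0.25 > 0, so the root lies in [1, 1.5]
h(1.25) = -1.0625 < 0, so the root lies in [1.25, 1.5]
h(1.375) = -0.453125 < 0, so the root lies in [1.375, 1.5]
h(1.4375) = -0.1133 < 0, so the root lies in [1.4375, 1.5]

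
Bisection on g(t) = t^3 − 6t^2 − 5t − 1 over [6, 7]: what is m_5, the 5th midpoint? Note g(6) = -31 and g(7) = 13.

g(6.5) = -12.375 < 0, so the root lies in [6.5, 7]
g(6.75) = -0.578125 < 0, so the root lies in [6.75, 7]
g(6.875) = 5.982422 > 0, so the root lies in [6.75, 6.875]
g(6.8125) = 2.6458 > 0, so the root lies in [6.75, 6.8125]
g(6.78125) = 1.0198 > 0, so the root lies in [6.75, 6.78125]

6.78125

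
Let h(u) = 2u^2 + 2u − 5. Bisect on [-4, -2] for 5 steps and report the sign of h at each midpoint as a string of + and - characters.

h(-3) = 7 > 0, so the root lies in [-3, -2]
h(-2.5) = 2.5 > 0, so the root lies in [-2.5, -2]
h(-2.25) = 0.625 > 0, so the root lies in [-2.25, -2]
h(-2.125) = -0.2188 < 0, so the root lies in [-2.25, -2.125]
h(-2.1875) = 0.1953 > 0, so the root lies in [-2.1875, -2.125]

+++-+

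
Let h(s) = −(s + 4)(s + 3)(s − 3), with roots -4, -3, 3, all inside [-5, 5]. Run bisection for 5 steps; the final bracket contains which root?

s = 0 gives h = 36, positive; keep [0, 5]
s = 2.5 gives h = 17.875, positive; keep [2.5, 5]
s = 3.75 gives h = -39.234375, negative; keep [2.5, 3.75]
s = 3.125 gives h = -5.4551, negative; keep [2.5, 3.125]
s = 2.8125 gives h = 7.4246, positive; keep [2.8125, 3.125]

3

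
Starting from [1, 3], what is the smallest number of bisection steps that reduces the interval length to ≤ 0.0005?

Width after n steps is 2/2^n. Need 2^n ≥ 2/0.0005 = 4000.
2^11 = 2048 < 4000 ≤ 2^12 = 4096, so n = 12.

12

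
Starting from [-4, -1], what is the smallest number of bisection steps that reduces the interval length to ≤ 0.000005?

20

Width after n steps is 3/2^n. Need 2^n ≥ 3/0.000005 = 600000.
2^19 = 524288 < 600000 ≤ 2^20 = 1048576, so n = 20.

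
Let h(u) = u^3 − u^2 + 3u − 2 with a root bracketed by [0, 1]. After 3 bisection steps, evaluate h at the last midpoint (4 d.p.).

-0.2715

m = 0.5, h(m) = -0.625 (−); new bracket [0.5, 1]
m = 0.75, h(m) = 0.109375 (+); new bracket [0.5, 0.75]
m = 0.625, h(m) = -0.271484 (−); new bracket [0.625, 0.75]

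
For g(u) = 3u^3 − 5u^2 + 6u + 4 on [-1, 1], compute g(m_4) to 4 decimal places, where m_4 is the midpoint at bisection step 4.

g(0) = 4 > 0, so the root lies in [-1, 0]
g(-0.5) = -0.625 < 0, so the root lies in [-0.5, 0]
g(-0.25) = 2.140625 > 0, so the root lies in [-0.5, -0.25]
g(-0.375) = 0.8887 > 0, so the root lies in [-0.5, -0.375]

0.8887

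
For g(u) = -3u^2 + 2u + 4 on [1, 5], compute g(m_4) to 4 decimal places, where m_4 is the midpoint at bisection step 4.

-1.6875

midpoint 3: g = -17 < 0 → [1, 3]
midpoint 2: g = -4 < 0 → [1, 2]
midpoint 1.5: g = 0.25 > 0 → [1.5, 2]
midpoint 1.75: g = -1.6875 < 0 → [1.5, 1.75]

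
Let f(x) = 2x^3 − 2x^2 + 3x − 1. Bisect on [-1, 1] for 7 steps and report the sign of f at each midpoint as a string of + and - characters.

f(0) = -1 < 0, so the root lies in [0, 1]
f(0.5) = 0.25 > 0, so the root lies in [0, 0.5]
f(0.25) = -0.34375 < 0, so the root lies in [0.25, 0.5]
f(0.375) = -0.0508 < 0, so the root lies in [0.375, 0.5]
f(0.4375) = 0.0972 > 0, so the root lies in [0.375, 0.4375]
f(0.40625) = 0.0228 > 0, so the root lies in [0.375, 0.40625]
f(0.390625) = -0.0141 < 0, so the root lies in [0.390625, 0.40625]

-+--++-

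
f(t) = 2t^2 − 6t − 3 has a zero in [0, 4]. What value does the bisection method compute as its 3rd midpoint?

3.5

midpoint 2: f = -7 < 0 → [2, 4]
midpoint 3: f = -3 < 0 → [3, 4]
midpoint 3.5: f = 0.5 > 0 → [3, 3.5]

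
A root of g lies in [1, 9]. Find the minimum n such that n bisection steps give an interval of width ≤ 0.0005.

Width after n steps is 8/2^n. Need 2^n ≥ 8/0.0005 = 16000.
2^13 = 8192 < 16000 ≤ 2^14 = 16384, so n = 14.

14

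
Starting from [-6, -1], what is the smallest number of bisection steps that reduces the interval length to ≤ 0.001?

Width after n steps is 5/2^n. Need 2^n ≥ 5/0.001 = 5000.
2^12 = 4096 < 5000 ≤ 2^13 = 8192, so n = 13.

13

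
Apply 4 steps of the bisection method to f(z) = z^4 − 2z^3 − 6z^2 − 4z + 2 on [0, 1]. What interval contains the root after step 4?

[0.3125, 0.375]

z = 0.5 gives f = -1.6875, negative; keep [0, 0.5]
z = 0.25 gives f = 0.597656, positive; keep [0.25, 0.5]
z = 0.375 gives f = -0.429443, negative; keep [0.25, 0.375]
z = 0.3125 gives f = 0.1126, positive; keep [0.3125, 0.375]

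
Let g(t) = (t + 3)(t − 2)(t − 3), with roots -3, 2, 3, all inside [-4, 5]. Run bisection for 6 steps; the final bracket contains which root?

-3

t = 0.5 gives g = 13.125, positive; keep [-4, 0.5]
t = -1.75 gives g = 22.265625, positive; keep [-4, -1.75]
t = -2.875 gives g = 3.580078, positive; keep [-4, -2.875]
t = -3.4375 gives g = -15.3142, negative; keep [-3.4375, -2.875]
t = -3.15625 gives g = -4.9599, negative; keep [-3.15625, -2.875]
t = -3.015625 gives g = -0.4714, negative; keep [-3.015625, -2.875]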